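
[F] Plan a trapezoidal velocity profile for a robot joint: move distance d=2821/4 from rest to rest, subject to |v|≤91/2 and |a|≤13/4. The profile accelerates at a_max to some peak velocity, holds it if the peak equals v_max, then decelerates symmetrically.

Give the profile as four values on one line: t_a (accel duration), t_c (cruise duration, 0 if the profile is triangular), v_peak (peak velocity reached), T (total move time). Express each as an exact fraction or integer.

t_a=14 t_c=3/2 v_peak=91/2 T=59/2

(v_max)²/a_max = (91/2)²/(13/4) = 637
2821/4 ≥ 637 so v_max reached
t_a = (91/2)/(13/4) = 14; v_peak = 91/2
d_cruise = 2821/4 − 637 = 273/4; t_c = (273/4)/(91/2) = 3/2
T = 2·14 + 3/2 = 59/2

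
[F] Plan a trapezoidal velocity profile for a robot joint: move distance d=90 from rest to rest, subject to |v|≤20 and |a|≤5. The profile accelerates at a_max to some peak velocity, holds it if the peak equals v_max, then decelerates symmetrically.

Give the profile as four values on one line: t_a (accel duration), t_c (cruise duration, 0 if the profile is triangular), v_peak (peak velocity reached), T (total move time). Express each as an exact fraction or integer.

t_a=4 t_c=1/2 v_peak=20 T=17/2

vₘ²/aₘ = 20²/5 = 80
90 ≥ 80 → trapezoidal
t_a = 20/5 = 4; v_peak = 20
d_cruise = 90 − 80 = 10; t_c = 10/20 = 1/2
T = 2·4 + 1/2 = 17/2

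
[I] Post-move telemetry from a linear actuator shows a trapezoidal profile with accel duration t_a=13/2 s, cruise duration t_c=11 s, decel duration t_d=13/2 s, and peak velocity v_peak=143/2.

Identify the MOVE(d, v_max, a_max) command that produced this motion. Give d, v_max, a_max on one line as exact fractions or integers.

a_max = (143/2)/(13/2) = 11
d_a = ½·143/2·13/2 = 1859/8; d_c = 143/2·11 = 1573/2
d = 2·1859/8 + 1573/2 = 5005/4
t_c = 11 > 0 → v_max = v_peak = 143/2

d=5005/4 v_max=143/2 a_max=11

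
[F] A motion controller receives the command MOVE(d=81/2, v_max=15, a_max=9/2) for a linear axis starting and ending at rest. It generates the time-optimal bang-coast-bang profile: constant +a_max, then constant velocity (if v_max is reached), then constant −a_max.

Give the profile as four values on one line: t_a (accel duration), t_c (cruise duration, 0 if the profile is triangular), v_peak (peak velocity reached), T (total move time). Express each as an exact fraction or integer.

v_max²/a_max = 15²/(9/2) = 50
81/2 < 50 → triangular
v_peak = √(81/2·9/2) = √(729/4) = 27/2
t_a = (27/2)/(9/2) = 3; t_c = 0
T = 2·3 = 6

t_a=3 t_c=0 v_peak=27/2 T=6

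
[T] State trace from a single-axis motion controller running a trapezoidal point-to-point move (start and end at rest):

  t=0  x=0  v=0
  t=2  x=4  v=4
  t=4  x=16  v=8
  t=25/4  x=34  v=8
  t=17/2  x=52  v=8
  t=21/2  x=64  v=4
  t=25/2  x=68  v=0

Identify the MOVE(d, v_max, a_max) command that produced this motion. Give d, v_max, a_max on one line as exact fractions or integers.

final state: t=25/2, x=68, v=0 → d = 68
a_max = (4−0)/(2−0) = 2
max v = 8 over t∈[4,17/2] → v_max = 8
check: 8·(4+9/2) = 68 ✓

d=68 v_max=8 a_max=2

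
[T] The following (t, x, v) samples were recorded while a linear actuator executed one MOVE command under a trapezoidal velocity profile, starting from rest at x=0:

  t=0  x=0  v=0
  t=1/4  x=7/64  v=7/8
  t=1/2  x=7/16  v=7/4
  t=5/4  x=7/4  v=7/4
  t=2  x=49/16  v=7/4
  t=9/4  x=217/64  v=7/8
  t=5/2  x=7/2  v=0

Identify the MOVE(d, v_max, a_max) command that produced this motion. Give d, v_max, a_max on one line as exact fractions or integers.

final state: t=5/2, x=7/2, v=0 → d = 7/2
a_max = (7/8−0)/(1/4−0) = 7/2
max v = 7/4 over t∈[1/2,2] → v_max = 7/4
check: 7/4·(1/2+3/2) = 7/2 ✓

d=7/2 v_max=7/4 a_max=7/2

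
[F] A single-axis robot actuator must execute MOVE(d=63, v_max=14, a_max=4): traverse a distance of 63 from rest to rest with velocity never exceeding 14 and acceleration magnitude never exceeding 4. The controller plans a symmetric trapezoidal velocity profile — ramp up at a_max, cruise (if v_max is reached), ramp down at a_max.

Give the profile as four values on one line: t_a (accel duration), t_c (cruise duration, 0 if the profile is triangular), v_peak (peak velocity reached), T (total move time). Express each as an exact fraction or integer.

vₘ²/aₘ = 14²/4 = 49
63 ≥ 49 → trapezoidal
t_a = 14/4 = 7/2; v_peak = 14
d_cruise = 63 − 49 = 14; t_c = 14/14 = 1
T = 2·7/2 + 1 = 8

t_a=7/2 t_c=1 v_peak=14 T=8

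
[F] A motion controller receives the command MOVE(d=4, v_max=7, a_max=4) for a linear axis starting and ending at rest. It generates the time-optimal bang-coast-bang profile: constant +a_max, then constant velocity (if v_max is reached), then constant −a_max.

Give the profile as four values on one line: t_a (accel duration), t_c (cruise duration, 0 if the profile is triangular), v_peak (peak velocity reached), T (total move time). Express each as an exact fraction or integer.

v_max²/a_max = 7²/4 = 49/4
4 < 49/4 ⇒ no cruise
v_peak = √(4·4) = √16 = 4
t_a = 4/4 = 1; t_c = 0
T = 2·1 = 2

t_a=1 t_c=0 v_peak=4 T=2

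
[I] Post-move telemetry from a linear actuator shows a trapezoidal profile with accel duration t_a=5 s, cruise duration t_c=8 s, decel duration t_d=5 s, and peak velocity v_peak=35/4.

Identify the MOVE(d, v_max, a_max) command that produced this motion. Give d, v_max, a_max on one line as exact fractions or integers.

a_max = (35/4)/5 = 7/4
d_a = ½·35/4·5 = 175/8; d_c = 35/4·8 = 70
d = 2·175/8 + 70 = 455/4
t_c = 8 > 0 → v_max = v_peak = 35/4

d=455/4 v_max=35/4 a_max=7/4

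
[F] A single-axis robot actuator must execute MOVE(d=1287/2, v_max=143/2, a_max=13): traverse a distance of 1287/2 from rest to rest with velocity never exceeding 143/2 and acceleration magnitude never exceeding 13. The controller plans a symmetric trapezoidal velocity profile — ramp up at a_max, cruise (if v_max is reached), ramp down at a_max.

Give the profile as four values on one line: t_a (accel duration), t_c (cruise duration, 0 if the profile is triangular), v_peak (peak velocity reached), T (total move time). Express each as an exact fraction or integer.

t_a=11/2 t_c=7/2 v_peak=143/2 T=29/2

(v_max)²/a_max = (143/2)²/13 = 1573/4
1287/2 ≥ 1573/4 so v_max reached
t_a = (143/2)/13 = 11/2; v_peak = 143/2
d_cruise = 1287/2 − 1573/4 = 1001/4; t_c = (1001/4)/(143/2) = 7/2
T = 2·11/2 + 7/2 = 29/2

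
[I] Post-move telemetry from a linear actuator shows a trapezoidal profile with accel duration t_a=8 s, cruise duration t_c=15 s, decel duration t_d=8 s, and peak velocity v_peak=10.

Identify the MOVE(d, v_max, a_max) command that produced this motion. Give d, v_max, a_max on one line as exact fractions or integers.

d=230 v_max=10 a_max=5/4

a_max = 10/8 = 5/4
d_a = ½·10·8 = 40; d_c = 10·15 = 150
d = 2·40 + 150 = 230
t_c = 15 > 0 → v_max = v_peak = 10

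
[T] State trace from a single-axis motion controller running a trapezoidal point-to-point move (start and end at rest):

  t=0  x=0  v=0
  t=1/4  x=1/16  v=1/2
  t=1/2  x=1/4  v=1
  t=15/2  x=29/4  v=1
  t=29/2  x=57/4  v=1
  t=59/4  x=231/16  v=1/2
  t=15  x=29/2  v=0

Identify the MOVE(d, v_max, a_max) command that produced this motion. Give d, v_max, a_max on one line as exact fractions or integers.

d=29/2 v_max=1 a_max=2

final state: t=15, x=29/2, v=0 → d = 29/2
a_max = (1/2−0)/(1/4−0) = 2
max v = 1 over t∈[1/2,29/2] → v_max = 1
check: 1·(1/2+14) = 29/2 ✓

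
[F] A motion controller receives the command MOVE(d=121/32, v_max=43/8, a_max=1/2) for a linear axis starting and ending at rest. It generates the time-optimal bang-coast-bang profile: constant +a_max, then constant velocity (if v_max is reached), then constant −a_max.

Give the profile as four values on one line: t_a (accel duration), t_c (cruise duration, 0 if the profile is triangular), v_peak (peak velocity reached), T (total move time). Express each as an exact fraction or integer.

t_a=11/4 t_c=0 v_peak=11/8 T=11/2

vₘ²/aₘ = (43/8)²/(1/2) = 1849/32
121/32 < 1849/32 so t_c = 0
v_peak = √(121/32·1/2) = √(121/64) = 11/8
t_a = (11/8)/(1/2) = 11/4; t_c = 0
T = 2·11/4 = 11/2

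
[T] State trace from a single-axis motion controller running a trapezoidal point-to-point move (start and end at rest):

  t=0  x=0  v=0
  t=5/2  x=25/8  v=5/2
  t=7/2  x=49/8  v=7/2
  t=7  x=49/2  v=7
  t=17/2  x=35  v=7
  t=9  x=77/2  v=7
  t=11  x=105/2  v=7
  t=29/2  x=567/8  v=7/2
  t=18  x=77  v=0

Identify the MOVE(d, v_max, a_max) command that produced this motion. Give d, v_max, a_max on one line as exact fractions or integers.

d=77 v_max=7 a_max=1

final state: t=18, x=77, v=0 → d = 77
a_max = (5/2−0)/(5/2−0) = 1
max v = 7 over t∈[7,11] → v_max = 7
check: 7·(7+4) = 77 ✓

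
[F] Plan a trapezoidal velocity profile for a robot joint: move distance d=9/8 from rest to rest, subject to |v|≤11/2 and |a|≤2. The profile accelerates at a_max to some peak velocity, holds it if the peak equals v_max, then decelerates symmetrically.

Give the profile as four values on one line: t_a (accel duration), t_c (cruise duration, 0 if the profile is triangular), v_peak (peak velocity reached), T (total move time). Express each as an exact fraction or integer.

t_a=3/4 t_c=0 v_peak=3/2 T=3/2

(v_max)²/a_max = (11/2)²/2 = 121/8
9/8 < 121/8 → triangular
v_peak = √(9/8·2) = √(9/4) = 3/2
t_a = (3/2)/2 = 3/4; t_c = 0
T = 2·3/4 = 3/2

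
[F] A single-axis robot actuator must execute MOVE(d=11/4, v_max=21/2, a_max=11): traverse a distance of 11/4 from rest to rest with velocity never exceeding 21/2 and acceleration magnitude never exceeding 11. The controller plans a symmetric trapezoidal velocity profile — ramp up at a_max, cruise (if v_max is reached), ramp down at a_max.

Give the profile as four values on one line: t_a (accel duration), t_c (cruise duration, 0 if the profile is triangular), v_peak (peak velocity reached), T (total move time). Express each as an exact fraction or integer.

t_a=1/2 t_c=0 v_peak=11/2 T=1

(v_max)²/a_max = (21/2)²/11 = 441/44
11/4 < 441/44 so t_c = 0
v_peak = √(11/4·11) = √(121/4) = 11/2
t_a = (11/2)/11 = 1/2; t_c = 0
T = 2·1/2 = 1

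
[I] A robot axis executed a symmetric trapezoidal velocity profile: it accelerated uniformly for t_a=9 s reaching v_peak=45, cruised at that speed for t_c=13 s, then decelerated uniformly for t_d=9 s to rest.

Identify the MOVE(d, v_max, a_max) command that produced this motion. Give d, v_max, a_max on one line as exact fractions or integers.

d=990 v_max=45 a_max=5

a_max = 45/9 = 5
d_a = ½·45·9 = 405/2; d_c = 45·13 = 585
d = 2·405/2 + 585 = 990
t_c = 13 > 0 so v_max = 45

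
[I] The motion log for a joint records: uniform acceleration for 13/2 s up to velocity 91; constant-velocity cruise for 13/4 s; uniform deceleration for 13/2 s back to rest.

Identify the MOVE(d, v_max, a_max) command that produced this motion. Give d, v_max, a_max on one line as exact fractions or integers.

d=3549/4 v_max=91 a_max=14

a_max = 91/(13/2) = 14
d_a = ½·91·13/2 = 1183/4; d_c = 91·13/4 = 1183/4
d = 2·1183/4 + 1183/4 = 3549/4
t_c = 13/4 > 0 → v_max = v_peak = 91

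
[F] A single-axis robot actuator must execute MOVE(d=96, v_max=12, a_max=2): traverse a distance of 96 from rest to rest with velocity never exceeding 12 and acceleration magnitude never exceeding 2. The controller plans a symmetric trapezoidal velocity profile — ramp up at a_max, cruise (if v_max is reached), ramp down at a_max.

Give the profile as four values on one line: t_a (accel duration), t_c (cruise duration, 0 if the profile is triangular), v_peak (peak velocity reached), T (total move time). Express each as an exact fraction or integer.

v_max²/a_max = 12²/2 = 72
96 ≥ 72 → trapezoidal
t_a = 12/2 = 6; v_peak = 12
d_cruise = 96 − 72 = 24; t_c = 24/12 = 2
T = 2·6 + 2 = 14

t_a=6 t_c=2 v_peak=12 T=14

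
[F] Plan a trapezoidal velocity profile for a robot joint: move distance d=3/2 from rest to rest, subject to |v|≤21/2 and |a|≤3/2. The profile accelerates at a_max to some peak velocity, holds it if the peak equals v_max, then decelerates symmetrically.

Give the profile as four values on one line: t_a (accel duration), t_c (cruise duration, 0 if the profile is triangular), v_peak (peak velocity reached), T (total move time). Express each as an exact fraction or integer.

t_a=1 t_c=0 v_peak=3/2 T=2

v_max²/a_max = (21/2)²/(3/2) = 147/2
3/2 < 147/2 → triangular
v_peak = √(3/2·3/2) = √(9/4) = 3/2
t_a = (3/2)/(3/2) = 1; t_c = 0
T = 2·1 = 2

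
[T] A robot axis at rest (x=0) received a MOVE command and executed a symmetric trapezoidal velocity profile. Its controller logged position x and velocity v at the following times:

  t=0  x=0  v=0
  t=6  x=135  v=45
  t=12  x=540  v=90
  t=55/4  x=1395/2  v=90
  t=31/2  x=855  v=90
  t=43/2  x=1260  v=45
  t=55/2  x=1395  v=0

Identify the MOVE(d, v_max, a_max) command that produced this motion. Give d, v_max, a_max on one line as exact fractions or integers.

d=1395 v_max=90 a_max=15/2

final state: t=55/2, x=1395, v=0 → d = 1395
a_max = (45−0)/(6−0) = 15/2
max v = 90 over t∈[12,31/2] → v_max = 90
check: 90·(12+7/2) = 1395 ✓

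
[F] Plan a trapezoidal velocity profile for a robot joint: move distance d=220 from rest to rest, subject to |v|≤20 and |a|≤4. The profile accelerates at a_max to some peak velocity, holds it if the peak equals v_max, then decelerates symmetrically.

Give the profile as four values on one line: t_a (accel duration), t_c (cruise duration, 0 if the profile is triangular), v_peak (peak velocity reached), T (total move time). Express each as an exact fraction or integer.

t_a=5 t_c=6 v_peak=20 T=16

v_max²/a_max = 20²/4 = 100
220 ≥ 100 so v_max reached
t_a = 20/4 = 5; v_peak = 20
d_cruise = 220 − 100 = 120; t_c = 120/20 = 6
T = 2·5 + 6 = 16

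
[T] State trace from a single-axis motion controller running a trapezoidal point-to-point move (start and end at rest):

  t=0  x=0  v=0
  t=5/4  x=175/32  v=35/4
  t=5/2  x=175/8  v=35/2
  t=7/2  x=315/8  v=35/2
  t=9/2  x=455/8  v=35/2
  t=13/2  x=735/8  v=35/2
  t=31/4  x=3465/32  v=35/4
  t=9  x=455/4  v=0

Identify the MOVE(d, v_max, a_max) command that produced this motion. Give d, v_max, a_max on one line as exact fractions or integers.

final state: t=9, x=455/4, v=0 → d = 455/4
a_max = (35/4−0)/(5/4−0) = 7
max v = 35/2 over t∈[5/2,13/2] → v_max = 35/2
check: 35/2·(5/2+4) = 455/4 ✓

d=455/4 v_max=35/2 a_max=7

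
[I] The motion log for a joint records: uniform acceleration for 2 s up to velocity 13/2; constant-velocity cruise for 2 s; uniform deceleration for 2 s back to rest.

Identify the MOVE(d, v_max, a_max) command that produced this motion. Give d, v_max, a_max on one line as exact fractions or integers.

d=26 v_max=13/2 a_max=13/4

a_max = (13/2)/2 = 13/4
d_a = ½·13/2·2 = 13/2; d_c = 13/2·2 = 13
d = 2·13/2 + 13 = 26
t_c = 2 > 0 → v_max = v_peak = 13/2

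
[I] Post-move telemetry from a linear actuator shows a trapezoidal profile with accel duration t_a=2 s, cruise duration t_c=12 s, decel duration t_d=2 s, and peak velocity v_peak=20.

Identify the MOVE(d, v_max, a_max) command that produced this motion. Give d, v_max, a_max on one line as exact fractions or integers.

d=280 v_max=20 a_max=10

a_max = 20/2 = 10
d_a = ½·20·2 = 20; d_c = 20·12 = 240
d = 2·20 + 240 = 280
t_c = 12 > 0 ⇒ limit active, v_max = 20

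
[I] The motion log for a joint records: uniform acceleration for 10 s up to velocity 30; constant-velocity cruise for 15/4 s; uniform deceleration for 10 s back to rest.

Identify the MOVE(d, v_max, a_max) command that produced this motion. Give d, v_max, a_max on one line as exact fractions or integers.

a_max = 30/10 = 3
d_a = ½·30·10 = 150; d_c = 30·15/4 = 225/2
d = 2·150 + 225/2 = 825/2
t_c = 15/4 > 0 ⇒ limit active, v_max = 30

d=825/2 v_max=30 a_max=3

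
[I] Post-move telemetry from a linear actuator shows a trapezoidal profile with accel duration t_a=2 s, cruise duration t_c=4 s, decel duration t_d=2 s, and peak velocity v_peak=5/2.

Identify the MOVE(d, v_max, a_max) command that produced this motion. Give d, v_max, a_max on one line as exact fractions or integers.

a_max = (5/2)/2 = 5/4
d_a = ½·5/2·2 = 5/2; d_c = 5/2·4 = 10
d = 2·5/2 + 10 = 15
t_c = 4 > 0 so v_max = 5/2

d=15 v_max=5/2 a_max=5/4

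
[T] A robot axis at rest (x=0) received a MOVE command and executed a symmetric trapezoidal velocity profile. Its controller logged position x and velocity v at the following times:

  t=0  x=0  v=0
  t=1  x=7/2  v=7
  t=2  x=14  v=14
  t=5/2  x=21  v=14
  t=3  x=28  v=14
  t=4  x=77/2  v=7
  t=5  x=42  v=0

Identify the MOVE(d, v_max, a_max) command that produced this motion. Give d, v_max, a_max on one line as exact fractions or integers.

final state: t=5, x=42, v=0 → d = 42
a_max = (7−0)/(1−0) = 7
max v = 14 over t∈[2,3] → v_max = 14
check: 14·(2+1) = 42 ✓

d=42 v_max=14 a_max=7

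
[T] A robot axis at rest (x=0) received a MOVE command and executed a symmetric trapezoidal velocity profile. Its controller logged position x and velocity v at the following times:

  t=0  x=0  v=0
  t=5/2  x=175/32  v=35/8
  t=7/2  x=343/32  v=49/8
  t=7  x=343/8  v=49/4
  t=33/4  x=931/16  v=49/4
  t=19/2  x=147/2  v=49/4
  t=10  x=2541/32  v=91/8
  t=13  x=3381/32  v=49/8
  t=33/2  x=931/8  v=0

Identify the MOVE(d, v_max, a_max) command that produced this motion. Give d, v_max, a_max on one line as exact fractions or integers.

final state: t=33/2, x=931/8, v=0 → d = 931/8
a_max = (35/8−0)/(5/2−0) = 7/4
max v = 49/4 over t∈[7,19/2] → v_max = 49/4
check: 49/4·(7+5/2) = 931/8 ✓

d=931/8 v_max=49/4 a_max=7/4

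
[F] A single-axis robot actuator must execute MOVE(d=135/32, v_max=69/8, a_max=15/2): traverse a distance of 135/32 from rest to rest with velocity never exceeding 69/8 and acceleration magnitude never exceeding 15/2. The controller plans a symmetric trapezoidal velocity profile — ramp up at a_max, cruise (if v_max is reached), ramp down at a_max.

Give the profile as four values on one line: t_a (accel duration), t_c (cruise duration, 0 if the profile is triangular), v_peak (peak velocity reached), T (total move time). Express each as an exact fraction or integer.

t_a=3/4 t_c=0 v_peak=45/8 T=3/2

vₘ²/aₘ = (69/8)²/(15/2) = 1587/160
135/32 < 1587/160 → triangular
v_peak = √(135/32·15/2) = √(2025/64) = 45/8
t_a = (45/8)/(15/2) = 3/4; t_c = 0
T = 2·3/4 = 3/2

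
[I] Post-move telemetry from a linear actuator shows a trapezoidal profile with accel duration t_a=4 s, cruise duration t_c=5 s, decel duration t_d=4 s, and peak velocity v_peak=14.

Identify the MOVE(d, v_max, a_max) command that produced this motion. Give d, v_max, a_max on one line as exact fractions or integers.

a_max = 14/4 = 7/2
d_a = ½·14·4 = 28; d_c = 14·5 = 70
d = 2·28 + 70 = 126
t_c = 5 > 0 ⇒ limit active, v_max = 14

d=126 v_max=14 a_max=7/2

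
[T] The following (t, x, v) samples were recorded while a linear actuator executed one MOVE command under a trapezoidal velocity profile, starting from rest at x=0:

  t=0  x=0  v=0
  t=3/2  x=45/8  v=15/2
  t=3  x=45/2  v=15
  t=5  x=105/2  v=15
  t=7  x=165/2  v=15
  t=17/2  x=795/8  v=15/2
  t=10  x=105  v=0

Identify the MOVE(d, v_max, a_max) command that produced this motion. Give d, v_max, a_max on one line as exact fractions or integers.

d=105 v_max=15 a_max=5

final state: t=10, x=105, v=0 → d = 105
a_max = (15/2−0)/(3/2−0) = 5
max v = 15 over t∈[3,7] → v_max = 15
check: 15·(3+4) = 105 ✓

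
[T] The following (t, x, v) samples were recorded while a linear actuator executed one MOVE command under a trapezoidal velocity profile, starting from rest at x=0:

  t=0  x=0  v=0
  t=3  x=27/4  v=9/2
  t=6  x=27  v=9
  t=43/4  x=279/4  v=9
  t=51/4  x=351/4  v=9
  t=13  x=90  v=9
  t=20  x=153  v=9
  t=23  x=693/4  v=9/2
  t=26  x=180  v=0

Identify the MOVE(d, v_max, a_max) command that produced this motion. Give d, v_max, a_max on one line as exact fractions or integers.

final state: t=26, x=180, v=0 → d = 180
a_max = (9/2−0)/(3−0) = 3/2
max v = 9 over t∈[6,20] → v_max = 9
check: 9·(6+14) = 180 ✓

d=180 v_max=9 a_max=3/2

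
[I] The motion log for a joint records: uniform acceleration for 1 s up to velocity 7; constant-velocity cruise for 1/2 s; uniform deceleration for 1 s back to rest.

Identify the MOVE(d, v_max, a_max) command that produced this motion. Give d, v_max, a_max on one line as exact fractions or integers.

d=21/2 v_max=7 a_max=7

a_max = 7/1 = 7
d_a = ½·7·1 = 7/2; d_c = 7·1/2 = 7/2
d = 2·7/2 + 7/2 = 21/2
t_c = 1/2 > 0 so v_max = 7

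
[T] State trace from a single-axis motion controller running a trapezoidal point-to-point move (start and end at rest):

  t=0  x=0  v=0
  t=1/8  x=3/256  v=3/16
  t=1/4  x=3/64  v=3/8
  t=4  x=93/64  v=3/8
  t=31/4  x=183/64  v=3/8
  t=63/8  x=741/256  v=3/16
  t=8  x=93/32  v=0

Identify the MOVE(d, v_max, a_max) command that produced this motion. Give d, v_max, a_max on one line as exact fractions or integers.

d=93/32 v_max=3/8 a_max=3/2

final state: t=8, x=93/32, v=0 → d = 93/32
a_max = (3/16−0)/(1/8−0) = 3/2
max v = 3/8 over t∈[1/4,31/4] → v_max = 3/8
check: 3/8·(1/4+15/2) = 93/32 ✓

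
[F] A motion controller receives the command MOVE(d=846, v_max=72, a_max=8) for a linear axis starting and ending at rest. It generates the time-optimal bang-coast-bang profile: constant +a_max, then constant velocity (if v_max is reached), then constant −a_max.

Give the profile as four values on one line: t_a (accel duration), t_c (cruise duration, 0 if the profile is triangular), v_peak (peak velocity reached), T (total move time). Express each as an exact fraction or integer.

t_a=9 t_c=11/4 v_peak=72 T=83/4

(v_max)²/a_max = 72²/8 = 648
846 ≥ 648 so v_max reached
t_a = 72/8 = 9; v_peak = 72
d_cruise = 846 − 648 = 198; t_c = 198/72 = 11/4
T = 2·9 + 11/4 = 83/4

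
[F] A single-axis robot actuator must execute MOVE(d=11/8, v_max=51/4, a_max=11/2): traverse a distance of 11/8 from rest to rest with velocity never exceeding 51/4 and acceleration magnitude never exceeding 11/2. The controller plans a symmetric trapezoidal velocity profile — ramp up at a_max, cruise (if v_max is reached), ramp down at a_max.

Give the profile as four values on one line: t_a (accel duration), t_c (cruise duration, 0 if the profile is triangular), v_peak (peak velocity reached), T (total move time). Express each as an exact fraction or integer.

t_a=1/2 t_c=0 v_peak=11/4 T=1

(v_max)²/a_max = (51/4)²/(11/2) = 2601/88
11/8 < 2601/88 → triangular
v_peak = √(11/8·11/2) = √(121/16) = 11/4
t_a = (11/4)/(11/2) = 1/2; t_c = 0
T = 2·1/2 = 1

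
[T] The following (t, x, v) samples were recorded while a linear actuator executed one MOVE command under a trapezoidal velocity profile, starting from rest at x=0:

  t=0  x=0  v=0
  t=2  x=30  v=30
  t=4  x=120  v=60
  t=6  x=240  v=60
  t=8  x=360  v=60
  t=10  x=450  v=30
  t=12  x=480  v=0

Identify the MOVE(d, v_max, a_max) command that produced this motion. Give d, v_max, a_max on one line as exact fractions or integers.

final state: t=12, x=480, v=0 → d = 480
a_max = (30−0)/(2−0) = 15
max v = 60 over t∈[4,8] → v_max = 60
check: 60·(4+4) = 480 ✓

d=480 v_max=60 a_max=15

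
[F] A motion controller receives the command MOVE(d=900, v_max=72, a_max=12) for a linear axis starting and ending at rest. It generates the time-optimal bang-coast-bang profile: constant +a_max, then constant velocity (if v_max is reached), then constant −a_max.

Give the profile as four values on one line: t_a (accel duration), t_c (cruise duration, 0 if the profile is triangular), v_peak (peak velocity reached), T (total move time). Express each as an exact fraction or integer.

t_a=6 t_c=13/2 v_peak=72 T=37/2

v_max²/a_max = 72²/12 = 432
900 ≥ 432 → trapezoidal
t_a = 72/12 = 6; v_peak = 72
d_cruise = 900 − 432 = 468; t_c = 468/72 = 13/2
T = 2·6 + 13/2 = 37/2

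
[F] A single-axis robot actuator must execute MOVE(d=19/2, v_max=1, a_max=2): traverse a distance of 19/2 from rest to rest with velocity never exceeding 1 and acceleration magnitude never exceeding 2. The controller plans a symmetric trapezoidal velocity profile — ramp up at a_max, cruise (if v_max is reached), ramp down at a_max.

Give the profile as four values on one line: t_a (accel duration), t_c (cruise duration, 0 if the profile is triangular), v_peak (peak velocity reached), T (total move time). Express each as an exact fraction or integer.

vₘ²/aₘ = 1²/2 = 1/2
19/2 ≥ 1/2 ⇒ cruise phase
t_a = 1/2; v_peak = 1
d_cruise = 19/2 − 1/2 = 9; t_c = 9/1 = 9
T = 2·1/2 + 9 = 10

t_a=1/2 t_c=9 v_peak=1 T=10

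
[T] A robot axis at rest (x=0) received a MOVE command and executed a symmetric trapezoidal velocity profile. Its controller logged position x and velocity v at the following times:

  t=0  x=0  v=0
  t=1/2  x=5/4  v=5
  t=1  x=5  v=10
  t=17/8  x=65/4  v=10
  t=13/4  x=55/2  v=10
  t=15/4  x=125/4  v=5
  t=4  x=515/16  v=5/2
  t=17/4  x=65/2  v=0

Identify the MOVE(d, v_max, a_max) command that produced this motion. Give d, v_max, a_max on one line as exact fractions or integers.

final state: t=17/4, x=65/2, v=0 → d = 65/2
a_max = (5−0)/(1/2−0) = 10
max v = 10 over t∈[1,13/4] → v_max = 10
check: 10·(1+9/4) = 65/2 ✓

d=65/2 v_max=10 a_max=10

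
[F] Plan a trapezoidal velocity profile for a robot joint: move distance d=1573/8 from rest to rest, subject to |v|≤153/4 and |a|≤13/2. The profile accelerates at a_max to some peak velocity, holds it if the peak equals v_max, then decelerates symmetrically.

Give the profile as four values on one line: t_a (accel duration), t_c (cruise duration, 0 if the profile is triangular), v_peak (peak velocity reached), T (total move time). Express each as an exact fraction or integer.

t_a=11/2 t_c=0 v_peak=143/4 T=11

(v_max)²/a_max = (153/4)²/(13/2) = 23409/104
1573/8 < 23409/104 so t_c = 0
v_peak = √(1573/8·13/2) = √(20449/16) = 143/4
t_a = (143/4)/(13/2) = 11/2; t_c = 0
T = 2·11/2 = 11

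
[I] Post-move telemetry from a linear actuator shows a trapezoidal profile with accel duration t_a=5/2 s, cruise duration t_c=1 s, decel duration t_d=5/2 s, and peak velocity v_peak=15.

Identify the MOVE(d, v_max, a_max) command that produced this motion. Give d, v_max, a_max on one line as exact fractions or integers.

a_max = 15/(5/2) = 6
d_a = ½·15·5/2 = 75/4; d_c = 15·1 = 15
d = 2·75/4 + 15 = 105/2
t_c = 1 > 0 so v_max = 15

d=105/2 v_max=15 a_max=6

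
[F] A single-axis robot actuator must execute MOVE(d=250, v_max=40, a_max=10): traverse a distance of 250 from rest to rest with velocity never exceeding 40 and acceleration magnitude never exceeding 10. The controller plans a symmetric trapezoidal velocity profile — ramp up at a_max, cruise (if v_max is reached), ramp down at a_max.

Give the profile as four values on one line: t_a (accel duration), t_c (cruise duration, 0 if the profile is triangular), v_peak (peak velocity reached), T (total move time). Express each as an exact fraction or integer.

t_a=4 t_c=9/4 v_peak=40 T=41/4

v_max²/a_max = 40²/10 = 160
250 ≥ 160 ⇒ cruise phase
t_a = 40/10 = 4; v_peak = 40
d_cruise = 250 − 160 = 90; t_c = 90/40 = 9/4
T = 2·4 + 9/4 = 41/4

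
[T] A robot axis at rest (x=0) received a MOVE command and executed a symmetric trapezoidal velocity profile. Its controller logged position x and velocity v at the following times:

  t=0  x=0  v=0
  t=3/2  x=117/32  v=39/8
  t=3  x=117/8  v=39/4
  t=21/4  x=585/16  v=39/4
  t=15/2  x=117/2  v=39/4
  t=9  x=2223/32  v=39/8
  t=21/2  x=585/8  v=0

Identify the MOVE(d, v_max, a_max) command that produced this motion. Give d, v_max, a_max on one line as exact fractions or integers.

final state: t=21/2, x=585/8, v=0 → d = 585/8
a_max = (39/8−0)/(3/2−0) = 13/4
max v = 39/4 over t∈[3,15/2] → v_max = 39/4
check: 39/4·(3+9/2) = 585/8 ✓

d=585/8 v_max=39/4 a_max=13/4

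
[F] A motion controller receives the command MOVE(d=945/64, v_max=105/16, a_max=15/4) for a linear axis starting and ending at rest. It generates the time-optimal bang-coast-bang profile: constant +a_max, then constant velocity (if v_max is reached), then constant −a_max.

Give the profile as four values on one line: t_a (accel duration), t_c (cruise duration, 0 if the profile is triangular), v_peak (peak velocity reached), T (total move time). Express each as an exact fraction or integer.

t_a=7/4 t_c=1/2 v_peak=105/16 T=4

(v_max)²/a_max = (105/16)²/(15/4) = 735/64
945/64 ≥ 735/64 → trapezoidal
t_a = (105/16)/(15/4) = 7/4; v_peak = 105/16
d_cruise = 945/64 − 735/64 = 105/32; t_c = (105/32)/(105/16) = 1/2
T = 2·7/4 + 1/2 = 4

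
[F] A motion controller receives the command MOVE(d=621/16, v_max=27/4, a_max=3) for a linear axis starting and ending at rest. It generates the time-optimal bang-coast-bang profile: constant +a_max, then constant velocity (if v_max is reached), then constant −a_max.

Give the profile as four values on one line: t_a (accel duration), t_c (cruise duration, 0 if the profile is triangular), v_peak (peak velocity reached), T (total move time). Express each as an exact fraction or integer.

t_a=9/4 t_c=7/2 v_peak=27/4 T=8

v_max²/a_max = (27/4)²/3 = 243/16
621/16 ≥ 243/16 ⇒ cruise phase
t_a = (27/4)/3 = 9/4; v_peak = 27/4
d_cruise = 621/16 − 243/16 = 189/8; t_c = (189/8)/(27/4) = 7/2
T = 2·9/4 + 7/2 = 8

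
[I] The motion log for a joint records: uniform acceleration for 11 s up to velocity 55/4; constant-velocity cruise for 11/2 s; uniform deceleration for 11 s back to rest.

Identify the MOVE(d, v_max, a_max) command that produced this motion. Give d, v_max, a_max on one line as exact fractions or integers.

a_max = (55/4)/11 = 5/4
d_a = ½·55/4·11 = 605/8; d_c = 55/4·11/2 = 605/8
d = 2·605/8 + 605/8 = 1815/8
t_c = 11/2 > 0 ⇒ limit active, v_max = 55/4

d=1815/8 v_max=55/4 a_max=5/4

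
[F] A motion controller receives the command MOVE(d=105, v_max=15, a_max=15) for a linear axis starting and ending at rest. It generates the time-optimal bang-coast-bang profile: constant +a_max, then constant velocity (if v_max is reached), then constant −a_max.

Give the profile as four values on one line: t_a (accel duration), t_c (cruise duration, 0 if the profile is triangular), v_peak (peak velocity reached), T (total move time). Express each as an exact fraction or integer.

v_max²/a_max = 15²/15 = 15
105 ≥ 15 → trapezoidal
t_a = 15/15 = 1; v_peak = 15
d_cruise = 105 − 15 = 90; t_c = 90/15 = 6
T = 2·1 + 6 = 8

t_a=1 t_c=6 v_peak=15 T=8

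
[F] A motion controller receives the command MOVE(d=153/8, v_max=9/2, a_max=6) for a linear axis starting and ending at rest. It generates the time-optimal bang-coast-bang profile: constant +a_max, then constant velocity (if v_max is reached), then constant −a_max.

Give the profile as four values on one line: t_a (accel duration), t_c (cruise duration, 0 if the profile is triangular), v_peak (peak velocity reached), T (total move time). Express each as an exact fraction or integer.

v_max²/a_max = (9/2)²/6 = 27/8
153/8 ≥ 27/8 → trapezoidal
t_a = (9/2)/6 = 3/4; v_peak = 9/2
d_cruise = 153/8 − 27/8 = 63/4; t_c = (63/4)/(9/2) = 7/2
T = 2·3/4 + 7/2 = 5

t_a=3/4 t_c=7/2 v_peak=9/2 T=5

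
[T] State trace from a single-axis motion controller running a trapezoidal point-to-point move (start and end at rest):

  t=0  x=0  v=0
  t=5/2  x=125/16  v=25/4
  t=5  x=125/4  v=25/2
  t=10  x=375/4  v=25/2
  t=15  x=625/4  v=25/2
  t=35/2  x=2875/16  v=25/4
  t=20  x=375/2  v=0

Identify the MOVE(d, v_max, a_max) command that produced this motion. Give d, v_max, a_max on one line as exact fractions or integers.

final state: t=20, x=375/2, v=0 → d = 375/2
a_max = (25/4−0)/(5/2−0) = 5/2
max v = 25/2 over t∈[5,15] → v_max = 25/2
check: 25/2·(5+10) = 375/2 ✓

d=375/2 v_max=25/2 a_max=5/2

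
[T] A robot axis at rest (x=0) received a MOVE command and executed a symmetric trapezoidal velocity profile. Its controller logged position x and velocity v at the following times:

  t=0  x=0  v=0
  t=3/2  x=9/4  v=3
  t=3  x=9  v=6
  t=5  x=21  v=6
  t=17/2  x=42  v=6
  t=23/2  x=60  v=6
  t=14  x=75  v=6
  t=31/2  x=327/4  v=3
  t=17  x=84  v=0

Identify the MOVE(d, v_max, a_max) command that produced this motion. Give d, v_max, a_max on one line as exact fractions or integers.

final state: t=17, x=84, v=0 → d = 84
a_max = (3−0)/(3/2−0) = 2
max v = 6 over t∈[3,14] → v_max = 6
check: 6·(3+11) = 84 ✓

d=84 v_max=6 a_max=2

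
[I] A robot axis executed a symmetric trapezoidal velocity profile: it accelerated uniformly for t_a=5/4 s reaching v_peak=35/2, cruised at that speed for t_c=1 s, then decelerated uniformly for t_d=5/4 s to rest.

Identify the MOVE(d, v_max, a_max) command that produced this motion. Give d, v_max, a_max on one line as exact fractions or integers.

d=315/8 v_max=35/2 a_max=14

a_max = (35/2)/(5/4) = 14
d_a = ½·35/2·5/4 = 175/16; d_c = 35/2·1 = 35/2
d = 2·175/16 + 35/2 = 315/8
t_c = 1 > 0 → v_max = v_peak = 35/2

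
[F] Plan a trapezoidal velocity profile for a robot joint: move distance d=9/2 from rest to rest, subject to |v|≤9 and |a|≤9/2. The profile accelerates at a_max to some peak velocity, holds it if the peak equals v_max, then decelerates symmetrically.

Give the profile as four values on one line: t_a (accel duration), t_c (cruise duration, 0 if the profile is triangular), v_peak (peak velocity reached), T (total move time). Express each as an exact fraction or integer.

vₘ²/aₘ = 9²/(9/2) = 18
9/2 < 18 → triangular
v_peak = √(9/2·9/2) = √(81/4) = 9/2
t_a = (9/2)/(9/2) = 1; t_c = 0
T = 2·1 = 2

t_a=1 t_c=0 v_peak=9/2 T=2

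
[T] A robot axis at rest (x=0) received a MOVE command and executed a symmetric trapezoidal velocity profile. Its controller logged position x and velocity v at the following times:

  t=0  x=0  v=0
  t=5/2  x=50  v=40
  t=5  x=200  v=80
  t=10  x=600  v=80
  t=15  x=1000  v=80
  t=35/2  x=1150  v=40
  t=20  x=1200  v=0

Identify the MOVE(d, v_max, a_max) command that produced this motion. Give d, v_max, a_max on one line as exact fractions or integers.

final state: t=20, x=1200, v=0 → d = 1200
a_max = (40−0)/(5/2−0) = 16
max v = 80 over t∈[5,15] → v_max = 80
check: 80·(5+10) = 1200 ✓

d=1200 v_max=80 a_max=16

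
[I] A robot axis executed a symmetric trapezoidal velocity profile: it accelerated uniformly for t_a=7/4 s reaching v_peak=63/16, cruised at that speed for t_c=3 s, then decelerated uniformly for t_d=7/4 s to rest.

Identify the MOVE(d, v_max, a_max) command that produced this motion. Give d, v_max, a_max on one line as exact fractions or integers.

a_max = (63/16)/(7/4) = 9/4
d_a = ½·63/16·7/4 = 441/128; d_c = 63/16·3 = 189/16
d = 2·441/128 + 189/16 = 1197/64
t_c = 3 > 0 so v_max = 63/16

d=1197/64 v_max=63/16 a_max=9/4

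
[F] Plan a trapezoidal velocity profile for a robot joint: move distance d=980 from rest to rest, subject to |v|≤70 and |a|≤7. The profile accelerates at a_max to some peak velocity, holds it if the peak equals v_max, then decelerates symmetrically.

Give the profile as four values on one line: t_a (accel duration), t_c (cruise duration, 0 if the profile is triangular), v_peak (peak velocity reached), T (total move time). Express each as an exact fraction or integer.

(v_max)²/a_max = 70²/7 = 700
980 ≥ 700 so v_max reached
t_a = 70/7 = 10; v_peak = 70
d_cruise = 980 − 700 = 280; t_c = 280/70 = 4
T = 2·10 + 4 = 24

t_a=10 t_c=4 v_peak=70 T=24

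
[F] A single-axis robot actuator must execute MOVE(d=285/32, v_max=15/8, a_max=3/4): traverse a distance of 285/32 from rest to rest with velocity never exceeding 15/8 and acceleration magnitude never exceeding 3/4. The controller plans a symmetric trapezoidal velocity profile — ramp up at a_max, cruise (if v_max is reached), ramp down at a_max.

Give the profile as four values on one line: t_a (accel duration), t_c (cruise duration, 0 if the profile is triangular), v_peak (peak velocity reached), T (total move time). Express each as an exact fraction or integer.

v_max²/a_max = (15/8)²/(3/4) = 75/16
285/32 ≥ 75/16 ⇒ cruise phase
t_a = (15/8)/(3/4) = 5/2; v_peak = 15/8
d_cruise = 285/32 − 75/16 = 135/32; t_c = (135/32)/(15/8) = 9/4
T = 2·5/2 + 9/4 = 29/4

t_a=5/2 t_c=9/4 v_peak=15/8 T=29/4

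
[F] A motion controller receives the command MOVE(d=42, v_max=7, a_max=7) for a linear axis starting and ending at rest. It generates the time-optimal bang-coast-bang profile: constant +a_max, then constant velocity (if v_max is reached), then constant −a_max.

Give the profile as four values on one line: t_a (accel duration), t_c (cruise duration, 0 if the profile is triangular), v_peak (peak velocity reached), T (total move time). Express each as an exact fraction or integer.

t_a=1 t_c=5 v_peak=7 T=7

v_max²/a_max = 7²/7 = 7
42 ≥ 7 → trapezoidal
t_a = 7/7 = 1; v_peak = 7
d_cruise = 42 − 7 = 35; t_c = 35/7 = 5
T = 2·1 + 5 = 7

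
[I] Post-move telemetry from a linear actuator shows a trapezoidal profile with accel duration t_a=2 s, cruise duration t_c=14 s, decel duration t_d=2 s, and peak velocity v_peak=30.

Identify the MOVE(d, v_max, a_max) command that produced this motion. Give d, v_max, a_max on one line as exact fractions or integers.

d=480 v_max=30 a_max=15

a_max = 30/2 = 15
d_a = ½·30·2 = 30; d_c = 30·14 = 420
d = 2·30 + 420 = 480
t_c = 14 > 0 → v_max = v_peak = 30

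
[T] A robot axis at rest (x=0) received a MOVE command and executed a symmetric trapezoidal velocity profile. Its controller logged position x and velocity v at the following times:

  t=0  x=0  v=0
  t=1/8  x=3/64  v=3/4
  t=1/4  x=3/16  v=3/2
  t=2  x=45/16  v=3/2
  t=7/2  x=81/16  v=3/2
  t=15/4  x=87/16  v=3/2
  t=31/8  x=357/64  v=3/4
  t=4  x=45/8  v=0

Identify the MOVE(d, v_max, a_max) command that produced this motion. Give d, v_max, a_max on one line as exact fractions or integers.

final state: t=4, x=45/8, v=0 → d = 45/8
a_max = (3/4−0)/(1/8−0) = 6
max v = 3/2 over t∈[1/4,15/4] → v_max = 3/2
check: 3/2·(1/4+7/2) = 45/8 ✓

d=45/8 v_max=3/2 a_max=6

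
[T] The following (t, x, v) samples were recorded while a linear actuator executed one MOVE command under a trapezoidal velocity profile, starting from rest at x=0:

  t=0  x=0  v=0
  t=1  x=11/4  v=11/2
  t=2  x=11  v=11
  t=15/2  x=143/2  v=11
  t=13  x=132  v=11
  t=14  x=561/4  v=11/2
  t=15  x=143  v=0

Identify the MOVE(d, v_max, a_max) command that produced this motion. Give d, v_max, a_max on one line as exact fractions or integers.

d=143 v_max=11 a_max=11/2

final state: t=15, x=143, v=0 → d = 143
a_max = (11/2−0)/(1−0) = 11/2
max v = 11 over t∈[2,13] → v_max = 11
check: 11·(2+11) = 143 ✓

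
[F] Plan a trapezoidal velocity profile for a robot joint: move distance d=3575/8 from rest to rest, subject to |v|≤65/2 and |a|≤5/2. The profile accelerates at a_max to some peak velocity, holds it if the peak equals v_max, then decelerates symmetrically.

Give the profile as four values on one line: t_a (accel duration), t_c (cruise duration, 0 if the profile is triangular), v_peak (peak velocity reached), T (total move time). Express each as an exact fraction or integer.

v_max²/a_max = (65/2)²/(5/2) = 845/2
3575/8 ≥ 845/2 ⇒ cruise phase
t_a = (65/2)/(5/2) = 13; v_peak = 65/2
d_cruise = 3575/8 − 845/2 = 195/8; t_c = (195/8)/(65/2) = 3/4
T = 2·13 + 3/4 = 107/4

t_a=13 t_c=3/4 v_peak=65/2 T=107/4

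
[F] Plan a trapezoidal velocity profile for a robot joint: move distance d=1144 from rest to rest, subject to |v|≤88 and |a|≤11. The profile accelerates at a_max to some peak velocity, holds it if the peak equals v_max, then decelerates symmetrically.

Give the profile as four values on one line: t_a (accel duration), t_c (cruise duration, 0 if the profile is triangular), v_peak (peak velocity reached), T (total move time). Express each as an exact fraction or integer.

(v_max)²/a_max = 88²/11 = 704
1144 ≥ 704 → trapezoidal
t_a = 88/11 = 8; v_peak = 88
d_cruise = 1144 − 704 = 440; t_c = 440/88 = 5
T = 2·8 + 5 = 21

t_a=8 t_c=5 v_peak=88 T=21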